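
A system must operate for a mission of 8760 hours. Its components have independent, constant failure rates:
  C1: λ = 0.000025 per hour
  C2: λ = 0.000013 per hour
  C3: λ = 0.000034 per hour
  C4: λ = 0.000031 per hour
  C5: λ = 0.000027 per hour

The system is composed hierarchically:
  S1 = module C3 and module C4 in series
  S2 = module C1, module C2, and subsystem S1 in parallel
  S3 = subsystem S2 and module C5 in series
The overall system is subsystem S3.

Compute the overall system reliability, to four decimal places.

R(C1) = exp(−0.000025 × 8760) = 0.803322
R(C2) = exp(−0.000013 × 8760) = 0.892365
R(C3) = exp(−0.000034 × 8760) = 0.742420
R(C4) = exp(−0.000031 × 8760) = 0.762190
R(C5) = exp(−0.000027 × 8760) = 0.789370
Series (C3 and C4): 0.742420 × 0.762190 = 0.565865
Parallel (C1, C2, and [0.565865]): 1 − (1 − 0.803322)(1 − 0.892365)(1 − 0.565865) = 0.990810
Series ([0.990810] and C5): 0.990810 × 0.789370 = 0.7821

0.7821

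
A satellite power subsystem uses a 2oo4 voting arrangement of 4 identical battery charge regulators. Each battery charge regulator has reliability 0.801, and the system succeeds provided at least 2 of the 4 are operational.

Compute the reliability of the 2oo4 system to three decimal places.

R = Σ_{i=2}^{4} C(4,i) p^i (1−p)^{4−i} with p = 0.801
C(4,2)·0.801^2·0.199^2 = 0.15245
C(4,3)·0.801^3·0.199^1 = 0.40908
C(4,4)·0.801^4·0.199^0 = 0.41165
Sum = 0.973

0.973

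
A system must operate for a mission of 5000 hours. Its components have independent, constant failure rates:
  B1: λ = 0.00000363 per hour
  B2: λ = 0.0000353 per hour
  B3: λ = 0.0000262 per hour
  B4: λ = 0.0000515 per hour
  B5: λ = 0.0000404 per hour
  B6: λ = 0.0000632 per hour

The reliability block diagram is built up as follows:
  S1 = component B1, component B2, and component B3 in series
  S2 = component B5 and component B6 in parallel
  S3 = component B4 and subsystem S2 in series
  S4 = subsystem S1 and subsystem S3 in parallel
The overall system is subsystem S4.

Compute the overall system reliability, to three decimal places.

0.926

R(B1) = exp(−0.00000363 × 5000) = 0.98201
R(B2) = exp(−0.0000353 × 5000) = 0.83820
R(B3) = exp(−0.0000262 × 5000) = 0.87722
R(B4) = exp(−0.0000515 × 5000) = 0.77298
R(B5) = exp(−0.0000404 × 5000) = 0.81709
R(B6) = exp(−0.0000632 × 5000) = 0.72906
Series (B1, B2, and B3): 0.98201 × 0.83820 × 0.87722 = 0.72206
Parallel (B5 and B6): 1 − (1 − 0.81709)(1 − 0.72906) = 0.95044
Series (B4 and [0.95044]): 0.77298 × 0.95044 = 0.73467
Parallel ([0.72206] and [0.73467]): 1 − (1 − 0.72206)(1 − 0.73467) = 0.926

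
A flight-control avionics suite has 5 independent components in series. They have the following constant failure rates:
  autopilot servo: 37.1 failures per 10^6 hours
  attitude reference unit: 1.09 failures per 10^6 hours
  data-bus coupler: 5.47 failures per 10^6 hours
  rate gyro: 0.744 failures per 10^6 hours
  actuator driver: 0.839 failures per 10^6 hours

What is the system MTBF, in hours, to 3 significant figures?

Series of exponential components: λ_sys = Σ λ_i
λ_sys = 0.0000371 + 0.00000109 + 0.00000547 + 0.000000744 + 0.000000839 = 4.5243e-05 /h
MTBF = 1 / λ_sys = 22100 h

22100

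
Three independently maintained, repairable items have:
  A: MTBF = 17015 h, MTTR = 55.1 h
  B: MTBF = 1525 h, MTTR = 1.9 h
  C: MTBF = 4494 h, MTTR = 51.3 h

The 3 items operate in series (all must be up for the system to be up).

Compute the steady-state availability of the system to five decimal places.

0.98430

A(A) = MTBF/(MTBF+MTTR) = 17015/(17015+55.1) = 0.996772
A(B) = MTBF/(MTBF+MTTR) = 1525/(1525+1.9) = 0.998756
A(C) = MTBF/(MTBF+MTTR) = 4494/(4494+51.3) = 0.988714
Series availability: 0.996772 × 0.998756 × 0.988714 = 0.98430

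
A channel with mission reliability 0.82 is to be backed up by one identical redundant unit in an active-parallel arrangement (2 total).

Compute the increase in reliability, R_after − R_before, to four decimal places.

0.1476

R_before = 0.82
R_after = 1 − (1 − 0.82)^2 = 0.9676
ΔR = 0.9676 − 0.82 = 0.1476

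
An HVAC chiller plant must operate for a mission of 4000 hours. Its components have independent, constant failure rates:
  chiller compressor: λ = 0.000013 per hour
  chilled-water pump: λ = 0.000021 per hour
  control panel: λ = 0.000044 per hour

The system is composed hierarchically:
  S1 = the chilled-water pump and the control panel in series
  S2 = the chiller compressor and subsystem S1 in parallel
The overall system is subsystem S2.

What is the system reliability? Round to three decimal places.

0.988

R(chiller compressor) = exp(−0.000013 × 4000) = 0.94933
R(chilled-water pump) = exp(−0.000021 × 4000) = 0.91943
R(control panel) = exp(−0.000044 × 4000) = 0.83862
Series (chilled-water pump and control panel): 0.91943 × 0.83862 = 0.77105
Parallel (chiller compressor and [0.77105]): 1 − (1 − 0.94933)(1 − 0.77105) = 0.988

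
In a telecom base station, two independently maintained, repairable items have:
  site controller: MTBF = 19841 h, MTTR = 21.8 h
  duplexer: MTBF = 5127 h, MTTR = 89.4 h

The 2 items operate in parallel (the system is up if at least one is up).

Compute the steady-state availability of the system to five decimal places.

0.99998

A(site controller) = MTBF/(MTBF+MTTR) = 19841/(19841+21.8) = 0.998902
A(duplexer) = MTBF/(MTBF+MTTR) = 5127/(5127+89.4) = 0.982862
Parallel availability: 1 − (1 − 0.998902)(1 − 0.982862) = 0.99998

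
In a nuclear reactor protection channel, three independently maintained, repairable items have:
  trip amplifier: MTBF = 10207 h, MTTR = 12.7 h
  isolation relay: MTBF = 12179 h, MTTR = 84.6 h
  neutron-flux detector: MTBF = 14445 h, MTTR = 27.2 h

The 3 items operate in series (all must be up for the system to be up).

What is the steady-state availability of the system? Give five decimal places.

A(trip amplifier) = MTBF/(MTBF+MTTR) = 10207/(10207+12.7) = 0.998757
A(isolation relay) = MTBF/(MTBF+MTTR) = 12179/(12179+84.6) = 0.993102
A(neutron-flux detector) = MTBF/(MTBF+MTTR) = 14445/(14445+27.2) = 0.998121
Series availability: 0.998757 × 0.993102 × 0.998121 = 0.99000

0.99000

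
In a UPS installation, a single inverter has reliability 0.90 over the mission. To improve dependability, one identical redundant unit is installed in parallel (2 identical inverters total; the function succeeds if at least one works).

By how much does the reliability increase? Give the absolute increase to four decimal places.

R_before = 0.90
R_after = 1 − (1 − 0.90)^2 = 0.9900
ΔR = 0.9900 − 0.90 = 0.0900

0.0900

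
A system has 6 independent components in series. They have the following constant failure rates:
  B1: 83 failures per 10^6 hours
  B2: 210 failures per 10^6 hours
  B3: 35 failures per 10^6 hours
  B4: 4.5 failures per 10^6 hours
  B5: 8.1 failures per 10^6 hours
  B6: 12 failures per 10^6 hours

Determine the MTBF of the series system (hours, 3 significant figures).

2840

Series of exponential components: λ_sys = Σ λ_i
λ_sys = 0.000083 + 0.00021 + 0.000035 + 0.0000045 + 0.0000081 + 0.000012 = 3.5260e-04 /h
MTBF = 1 / λ_sys = 2840 h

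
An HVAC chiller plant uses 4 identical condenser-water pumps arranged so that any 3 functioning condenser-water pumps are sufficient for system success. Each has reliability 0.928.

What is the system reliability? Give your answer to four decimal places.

R = Σ_{i=3}^{4} C(4,i) p^i (1−p)^{4−i} with p = 0.928
C(4,3)·0.928^3·0.072^1 = 0.230163
C(4,4)·0.928^4·0.072^0 = 0.741638
Sum = 0.9718

0.9718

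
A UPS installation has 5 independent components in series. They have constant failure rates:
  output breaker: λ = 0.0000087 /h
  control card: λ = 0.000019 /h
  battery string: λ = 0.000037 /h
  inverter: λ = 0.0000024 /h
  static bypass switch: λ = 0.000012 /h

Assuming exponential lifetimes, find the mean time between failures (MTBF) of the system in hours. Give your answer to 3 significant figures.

Series of exponential components: λ_sys = Σ λ_i
λ_sys = 0.0000087 + 0.000019 + 0.000037 + 0.0000024 + 0.000012 = 7.9100e-05 /h
MTBF = 1 / λ_sys = 12600 h

12600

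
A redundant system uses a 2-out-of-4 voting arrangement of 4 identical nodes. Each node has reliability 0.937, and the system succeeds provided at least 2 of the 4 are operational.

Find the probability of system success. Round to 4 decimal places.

R = Σ_{i=2}^{4} C(4,i) p^i (1−p)^{4−i} with p = 0.937
C(4,2)·0.937^2·0.063^2 = 0.020908
C(4,3)·0.937^3·0.063^1 = 0.207310
C(4,4)·0.937^4·0.063^0 = 0.770830
Sum = 0.9990

0.9990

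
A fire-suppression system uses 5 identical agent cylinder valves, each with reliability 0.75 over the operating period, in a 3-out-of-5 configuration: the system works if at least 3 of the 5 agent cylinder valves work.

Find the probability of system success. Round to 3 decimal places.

R = Σ_{i=3}^{5} C(5,i) p^i (1−p)^{5−i} with p = 0.75
C(5,3)·0.75^3·0.25^2 = 0.26367
C(5,4)·0.75^4·0.25^1 = 0.39551
C(5,5)·0.75^5·0.25^0 = 0.23730
Sum = 0.896

0.896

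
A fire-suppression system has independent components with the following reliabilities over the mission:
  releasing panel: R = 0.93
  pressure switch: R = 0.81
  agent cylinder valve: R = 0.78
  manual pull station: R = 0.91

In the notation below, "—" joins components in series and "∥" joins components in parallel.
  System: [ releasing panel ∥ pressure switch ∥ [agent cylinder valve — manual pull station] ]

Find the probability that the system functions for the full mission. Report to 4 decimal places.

Series (agent cylinder valve and manual pull station): 0.780000 × 0.910000 = 0.709800
Parallel (releasing panel, pressure switch, and [0.709800]): 1 − (1 − 0.930000)(1 − 0.810000)(1 − 0.709800) = 0.9961

0.9961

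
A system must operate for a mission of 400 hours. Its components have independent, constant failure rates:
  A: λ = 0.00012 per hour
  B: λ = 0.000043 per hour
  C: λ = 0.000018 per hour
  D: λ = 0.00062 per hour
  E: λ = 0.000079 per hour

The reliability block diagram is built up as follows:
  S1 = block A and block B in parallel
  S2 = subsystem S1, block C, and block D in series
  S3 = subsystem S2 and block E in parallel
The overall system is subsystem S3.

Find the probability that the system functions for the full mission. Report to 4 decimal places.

0.9930

R(A) = exp(−0.00012 × 400) = 0.953134
R(B) = exp(−0.000043 × 400) = 0.982947
R(C) = exp(−0.000018 × 400) = 0.992826
R(D) = exp(−0.00062 × 400) = 0.780360
R(E) = exp(−0.000079 × 400) = 0.968894
Parallel (A and B): 1 − (1 − 0.953134)(1 − 0.982947) = 0.999201
Series ([0.999201], C, and D): 0.999201 × 0.992826 × 0.780360 = 0.774143
Parallel ([0.774143] and E): 1 − (1 − 0.774143)(1 − 0.968894) = 0.9930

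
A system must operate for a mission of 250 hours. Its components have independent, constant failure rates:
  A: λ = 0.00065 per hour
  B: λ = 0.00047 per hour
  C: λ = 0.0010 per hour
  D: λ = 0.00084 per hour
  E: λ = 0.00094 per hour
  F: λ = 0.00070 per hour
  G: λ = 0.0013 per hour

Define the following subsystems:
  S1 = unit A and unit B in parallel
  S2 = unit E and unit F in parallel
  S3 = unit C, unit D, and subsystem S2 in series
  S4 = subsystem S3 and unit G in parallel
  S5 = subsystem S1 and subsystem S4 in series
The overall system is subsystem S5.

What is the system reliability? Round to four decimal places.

R(A) = exp(−0.00065 × 250) = 0.850016
R(B) = exp(−0.00047 × 250) = 0.889141
R(C) = exp(−0.0010 × 250) = 0.778801
R(D) = exp(−0.00084 × 250) = 0.810584
R(E) = exp(−0.00094 × 250) = 0.790571
R(F) = exp(−0.00070 × 250) = 0.839457
R(G) = exp(−0.0013 × 250) = 0.722527
Parallel (A and B): 1 − (1 − 0.850016)(1 − 0.889141) = 0.983373
Parallel (E and F): 1 − (1 − 0.790571)(1 − 0.839457) = 0.966378
Series (C, D, and [0.966378]): 0.778801 × 0.810584 × 0.966378 = 0.610059
Parallel ([0.610059] and G): 1 − (1 − 0.610059)(1 − 0.722527) = 0.891802
Series ([0.983373] and [0.891802]): 0.983373 × 0.891802 = 0.8770

0.8770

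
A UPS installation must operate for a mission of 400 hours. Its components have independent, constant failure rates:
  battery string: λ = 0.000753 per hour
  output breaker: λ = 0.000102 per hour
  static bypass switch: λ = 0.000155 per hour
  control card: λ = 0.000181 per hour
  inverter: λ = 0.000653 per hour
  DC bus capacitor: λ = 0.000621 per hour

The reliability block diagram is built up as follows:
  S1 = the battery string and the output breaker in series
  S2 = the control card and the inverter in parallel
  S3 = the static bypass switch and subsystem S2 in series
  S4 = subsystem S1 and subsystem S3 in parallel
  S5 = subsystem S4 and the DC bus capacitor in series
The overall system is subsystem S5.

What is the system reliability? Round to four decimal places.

0.7631

R(battery string) = exp(−0.000753 × 400) = 0.739930
R(output breaker) = exp(−0.000102 × 400) = 0.960021
R(static bypass switch) = exp(−0.000155 × 400) = 0.939883
R(control card) = exp(−0.000181 × 400) = 0.930159
R(inverter) = exp(−0.000653 × 400) = 0.770127
R(DC bus capacitor) = exp(−0.000621 × 400) = 0.780048
Series (battery string and output breaker): 0.739930 × 0.960021 = 0.710348
Parallel (control card and inverter): 1 − (1 − 0.930159)(1 − 0.770127) = 0.983945
Series (static bypass switch and [0.983945]): 0.939883 × 0.983945 = 0.924793
Parallel ([0.710348] and [0.924793]): 1 − (1 − 0.710348)(1 − 0.924793) = 0.978216
Series ([0.978216] and DC bus capacitor): 0.978216 × 0.780048 = 0.7631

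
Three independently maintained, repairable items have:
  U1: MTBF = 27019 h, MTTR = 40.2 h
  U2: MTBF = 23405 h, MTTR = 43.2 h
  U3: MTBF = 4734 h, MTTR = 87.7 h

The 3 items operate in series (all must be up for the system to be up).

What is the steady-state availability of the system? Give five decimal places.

A(U1) = MTBF/(MTBF+MTTR) = 27019/(27019+40.2) = 0.998514
A(U2) = MTBF/(MTBF+MTTR) = 23405/(23405+43.2) = 0.998158
A(U3) = MTBF/(MTBF+MTTR) = 4734/(4734+87.7) = 0.981811
Series availability: 0.998514 × 0.998158 × 0.981811 = 0.97855

0.97855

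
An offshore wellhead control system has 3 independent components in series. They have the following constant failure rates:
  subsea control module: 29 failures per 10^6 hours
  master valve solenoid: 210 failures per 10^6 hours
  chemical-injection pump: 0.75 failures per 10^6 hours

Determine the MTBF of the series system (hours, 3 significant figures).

4170

Series of exponential components: λ_sys = Σ λ_i
λ_sys = 0.000029 + 0.00021 + 0.00000075 = 2.3975e-04 /h
MTBF = 1 / λ_sys = 4170 h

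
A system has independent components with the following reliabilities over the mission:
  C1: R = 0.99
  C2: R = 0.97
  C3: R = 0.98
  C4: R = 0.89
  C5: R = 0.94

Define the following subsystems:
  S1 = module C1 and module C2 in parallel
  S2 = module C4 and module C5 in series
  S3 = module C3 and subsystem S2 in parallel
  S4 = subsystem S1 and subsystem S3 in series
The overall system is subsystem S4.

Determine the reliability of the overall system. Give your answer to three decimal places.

0.996

Parallel (C1 and C2): 1 − (1 − 0.99000)(1 − 0.97000) = 0.99970
Series (C4 and C5): 0.89000 × 0.94000 = 0.83660
Parallel (C3 and [0.83660]): 1 − (1 − 0.98000)(1 − 0.83660) = 0.99673
Series ([0.99970] and [0.99673]): 0.99970 × 0.99673 = 0.996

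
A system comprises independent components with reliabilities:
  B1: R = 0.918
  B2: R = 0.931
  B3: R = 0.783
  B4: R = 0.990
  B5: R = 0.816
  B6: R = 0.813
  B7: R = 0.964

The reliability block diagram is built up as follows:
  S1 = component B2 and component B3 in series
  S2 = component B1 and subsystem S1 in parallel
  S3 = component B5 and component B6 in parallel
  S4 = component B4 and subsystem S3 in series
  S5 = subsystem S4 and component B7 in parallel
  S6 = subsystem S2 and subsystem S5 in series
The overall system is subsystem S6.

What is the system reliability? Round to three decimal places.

0.976

Series (B2 and B3): 0.93100 × 0.78300 = 0.72897
Parallel (B1 and [0.72897]): 1 − (1 − 0.91800)(1 − 0.72897) = 0.97778
Parallel (B5 and B6): 1 − (1 − 0.81600)(1 − 0.81300) = 0.96559
Series (B4 and [0.96559]): 0.99000 × 0.96559 = 0.95593
Parallel ([0.95593] and B7): 1 − (1 − 0.95593)(1 − 0.96400) = 0.99841
Series ([0.97778] and [0.99841]): 0.97778 × 0.99841 = 0.976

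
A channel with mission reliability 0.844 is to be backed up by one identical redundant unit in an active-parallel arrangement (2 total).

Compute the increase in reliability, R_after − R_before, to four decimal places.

R_before = 0.844
R_after = 1 − (1 − 0.844)^2 = 0.9757
ΔR = 0.9757 − 0.844 = 0.1317

0.1317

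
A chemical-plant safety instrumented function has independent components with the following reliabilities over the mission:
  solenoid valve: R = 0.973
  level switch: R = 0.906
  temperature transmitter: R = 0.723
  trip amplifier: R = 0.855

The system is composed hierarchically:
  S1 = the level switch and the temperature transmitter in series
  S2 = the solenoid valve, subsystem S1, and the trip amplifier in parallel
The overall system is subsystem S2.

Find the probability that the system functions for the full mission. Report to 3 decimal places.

0.999

Series (level switch and temperature transmitter): 0.90600 × 0.72300 = 0.65504
Parallel (solenoid valve, [0.65504], and trip amplifier): 1 − (1 − 0.97300)(1 − 0.65504)(1 − 0.85500) = 0.999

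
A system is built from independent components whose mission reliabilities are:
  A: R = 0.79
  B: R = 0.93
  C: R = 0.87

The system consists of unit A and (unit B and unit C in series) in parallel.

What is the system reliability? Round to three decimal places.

Series (B and C): 0.93000 × 0.87000 = 0.80910
Parallel (A and [0.80910]): 1 − (1 − 0.79000)(1 − 0.80910) = 0.960

0.960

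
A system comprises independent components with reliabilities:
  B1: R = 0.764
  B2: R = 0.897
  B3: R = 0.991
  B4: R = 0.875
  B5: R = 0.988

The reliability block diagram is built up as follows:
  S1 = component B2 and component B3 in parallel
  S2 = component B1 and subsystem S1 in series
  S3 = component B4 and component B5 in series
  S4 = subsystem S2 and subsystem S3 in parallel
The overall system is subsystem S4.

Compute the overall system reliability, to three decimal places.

Parallel (B2 and B3): 1 − (1 − 0.89700)(1 − 0.99100) = 0.99907
Series (B1 and [0.99907]): 0.76400 × 0.99907 = 0.76329
Series (B4 and B5): 0.87500 × 0.98800 = 0.86450
Parallel ([0.76329] and [0.86450]): 1 − (1 − 0.76329)(1 − 0.86450) = 0.968

0.968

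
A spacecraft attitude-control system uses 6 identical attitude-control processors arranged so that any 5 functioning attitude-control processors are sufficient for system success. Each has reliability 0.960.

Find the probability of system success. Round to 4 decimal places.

R = Σ_{i=5}^{6} C(6,i) p^i (1−p)^{6−i} with p = 0.960
C(6,5)·0.960^5·0.040^1 = 0.195689
C(6,6)·0.960^6·0.040^0 = 0.782758
Sum = 0.9784

0.9784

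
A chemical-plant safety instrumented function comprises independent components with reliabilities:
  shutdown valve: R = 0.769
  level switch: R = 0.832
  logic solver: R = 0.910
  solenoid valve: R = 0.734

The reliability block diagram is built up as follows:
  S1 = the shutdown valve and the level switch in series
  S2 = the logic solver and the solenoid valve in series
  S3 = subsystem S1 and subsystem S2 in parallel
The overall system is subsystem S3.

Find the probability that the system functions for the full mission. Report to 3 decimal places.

0.880

Series (shutdown valve and level switch): 0.76900 × 0.83200 = 0.63981
Series (logic solver and solenoid valve): 0.91000 × 0.73400 = 0.66794
Parallel ([0.63981] and [0.66794]): 1 − (1 − 0.63981)(1 − 0.66794) = 0.880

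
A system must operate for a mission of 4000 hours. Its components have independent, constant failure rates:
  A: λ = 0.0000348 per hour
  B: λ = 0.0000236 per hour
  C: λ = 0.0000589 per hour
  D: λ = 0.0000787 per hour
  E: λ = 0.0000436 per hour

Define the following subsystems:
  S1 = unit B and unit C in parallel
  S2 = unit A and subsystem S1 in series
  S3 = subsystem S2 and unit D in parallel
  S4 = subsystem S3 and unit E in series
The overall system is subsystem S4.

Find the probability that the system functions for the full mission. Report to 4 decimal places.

R(A) = exp(−0.0000348 × 4000) = 0.870054
R(B) = exp(−0.0000236 × 4000) = 0.909919
R(C) = exp(−0.0000589 × 4000) = 0.790097
R(D) = exp(−0.0000787 × 4000) = 0.729935
R(E) = exp(−0.0000436 × 4000) = 0.839961
Parallel (B and C): 1 − (1 − 0.909919)(1 − 0.790097) = 0.981092
Series (A and [0.981092]): 0.870054 × 0.981092 = 0.853603
Parallel ([0.853603] and D): 1 − (1 − 0.853603)(1 − 0.729935) = 0.960463
Series ([0.960463] and E): 0.960463 × 0.839961 = 0.8068

0.8068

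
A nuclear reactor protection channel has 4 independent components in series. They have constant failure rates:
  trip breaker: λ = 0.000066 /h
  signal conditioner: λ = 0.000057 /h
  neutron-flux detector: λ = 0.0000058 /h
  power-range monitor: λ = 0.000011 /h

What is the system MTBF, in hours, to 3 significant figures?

7150

Series of exponential components: λ_sys = Σ λ_i
λ_sys = 0.000066 + 0.000057 + 0.0000058 + 0.000011 = 1.3980e-04 /h
MTBF = 1 / λ_sys = 7150 h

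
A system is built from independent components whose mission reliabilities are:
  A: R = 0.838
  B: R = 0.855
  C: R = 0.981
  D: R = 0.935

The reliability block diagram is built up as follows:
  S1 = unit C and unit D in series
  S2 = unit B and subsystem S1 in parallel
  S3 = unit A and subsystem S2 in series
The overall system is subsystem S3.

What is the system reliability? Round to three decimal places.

0.828

Series (C and D): 0.98100 × 0.93500 = 0.91724
Parallel (B and [0.91724]): 1 − (1 − 0.85500)(1 − 0.91724) = 0.98800
Series (A and [0.98800]): 0.83800 × 0.98800 = 0.828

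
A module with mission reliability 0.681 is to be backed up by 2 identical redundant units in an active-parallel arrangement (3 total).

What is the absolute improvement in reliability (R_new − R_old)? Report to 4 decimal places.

R_before = 0.681
R_after = 1 − (1 − 0.681)^3 = 0.9675
ΔR = 0.9675 − 0.681 = 0.2865

0.2865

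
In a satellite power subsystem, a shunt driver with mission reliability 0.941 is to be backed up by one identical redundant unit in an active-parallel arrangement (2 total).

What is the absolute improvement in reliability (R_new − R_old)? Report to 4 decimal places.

0.0555

R_before = 0.941
R_after = 1 − (1 − 0.941)^2 = 0.9965
ΔR = 0.9965 − 0.941 = 0.0555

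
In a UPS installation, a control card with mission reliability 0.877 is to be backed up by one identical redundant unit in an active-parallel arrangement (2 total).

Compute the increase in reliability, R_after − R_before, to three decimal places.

R_before = 0.877
R_after = 1 − (1 − 0.877)^2 = 0.985
ΔR = 0.985 − 0.877 = 0.108

0.108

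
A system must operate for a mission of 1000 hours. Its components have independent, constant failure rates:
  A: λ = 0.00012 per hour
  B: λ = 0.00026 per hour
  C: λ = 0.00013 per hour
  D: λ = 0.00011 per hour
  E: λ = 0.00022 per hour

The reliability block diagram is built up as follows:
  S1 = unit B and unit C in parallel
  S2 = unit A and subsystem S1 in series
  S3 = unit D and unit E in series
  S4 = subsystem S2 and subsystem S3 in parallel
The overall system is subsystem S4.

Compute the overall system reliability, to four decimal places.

0.9613

R(A) = exp(−0.00012 × 1000) = 0.886920
R(B) = exp(−0.00026 × 1000) = 0.771052
R(C) = exp(−0.00013 × 1000) = 0.878095
R(D) = exp(−0.00011 × 1000) = 0.895834
R(E) = exp(−0.00022 × 1000) = 0.802519
Parallel (B and C): 1 − (1 − 0.771052)(1 − 0.878095) = 0.972090
Series (A and [0.972090]): 0.886920 × 0.972090 = 0.862166
Series (D and E): 0.895834 × 0.802519 = 0.718924
Parallel ([0.862166] and [0.718924]): 1 − (1 − 0.862166)(1 − 0.718924) = 0.9613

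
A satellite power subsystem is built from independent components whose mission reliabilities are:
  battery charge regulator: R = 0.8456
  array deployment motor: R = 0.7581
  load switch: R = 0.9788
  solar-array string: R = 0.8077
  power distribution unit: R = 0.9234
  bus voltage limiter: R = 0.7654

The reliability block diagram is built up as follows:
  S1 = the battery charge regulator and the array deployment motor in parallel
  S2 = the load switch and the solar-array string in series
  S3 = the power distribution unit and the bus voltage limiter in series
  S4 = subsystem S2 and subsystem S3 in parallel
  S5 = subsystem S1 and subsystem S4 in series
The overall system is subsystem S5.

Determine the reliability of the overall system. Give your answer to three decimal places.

Parallel (battery charge regulator and array deployment motor): 1 − (1 − 0.84560)(1 − 0.75810) = 0.96265
Series (load switch and solar-array string): 0.97880 × 0.80770 = 0.79058
Series (power distribution unit and bus voltage limiter): 0.92340 × 0.76540 = 0.70677
Parallel ([0.79058] and [0.70677]): 1 − (1 − 0.79058)(1 − 0.70677) = 0.93859
Series ([0.96265] and [0.93859]): 0.96265 × 0.93859 = 0.904

0.904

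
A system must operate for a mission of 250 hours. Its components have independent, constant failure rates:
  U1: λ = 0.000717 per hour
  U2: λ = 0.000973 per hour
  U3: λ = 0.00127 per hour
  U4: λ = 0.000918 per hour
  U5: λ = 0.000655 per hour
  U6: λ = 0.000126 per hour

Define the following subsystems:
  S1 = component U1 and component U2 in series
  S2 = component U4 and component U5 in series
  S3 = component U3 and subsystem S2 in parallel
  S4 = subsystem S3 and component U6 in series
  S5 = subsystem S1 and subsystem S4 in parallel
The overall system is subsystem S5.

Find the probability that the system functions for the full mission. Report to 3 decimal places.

R(U1) = exp(−0.000717 × 250) = 0.83590
R(U2) = exp(−0.000973 × 250) = 0.78408
R(U3) = exp(−0.00127 × 250) = 0.72797
R(U4) = exp(−0.000918 × 250) = 0.79493
R(U5) = exp(−0.000655 × 250) = 0.84895
R(U6) = exp(−0.000126 × 250) = 0.96899
Series (U1 and U2): 0.83590 × 0.78408 = 0.65541
Series (U4 and U5): 0.79493 × 0.84895 = 0.67486
Parallel (U3 and [0.67486]): 1 − (1 − 0.72797)(1 − 0.67486) = 0.91155
Series ([0.91155] and U6): 0.91155 × 0.96899 = 0.88328
Parallel ([0.65541] and [0.88328]): 1 − (1 − 0.65541)(1 − 0.88328) = 0.960

0.960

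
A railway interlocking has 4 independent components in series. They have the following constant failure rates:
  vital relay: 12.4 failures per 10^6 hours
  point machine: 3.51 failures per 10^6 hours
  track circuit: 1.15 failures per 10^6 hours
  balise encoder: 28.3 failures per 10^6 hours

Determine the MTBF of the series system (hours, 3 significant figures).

22000

Series of exponential components: λ_sys = Σ λ_i
λ_sys = 0.0000124 + 0.00000351 + 0.00000115 + 0.0000283 = 4.5360e-05 /h
MTBF = 1 / λ_sys = 22000 h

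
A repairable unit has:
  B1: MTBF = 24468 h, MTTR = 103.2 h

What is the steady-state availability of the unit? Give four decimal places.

A(B1) = MTBF/(MTBF+MTTR) = 24468/(24468+103.2) = 0.9958

0.9958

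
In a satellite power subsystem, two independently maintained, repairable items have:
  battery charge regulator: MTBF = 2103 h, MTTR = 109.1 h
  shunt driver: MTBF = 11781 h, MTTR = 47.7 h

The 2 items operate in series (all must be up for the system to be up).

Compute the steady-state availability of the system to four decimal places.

A(battery charge regulator) = MTBF/(MTBF+MTTR) = 2103/(2103+109.1) = 0.950680
A(shunt driver) = MTBF/(MTBF+MTTR) = 11781/(11781+47.7) = 0.995967
Series availability: 0.950680 × 0.995967 = 0.9468

0.9468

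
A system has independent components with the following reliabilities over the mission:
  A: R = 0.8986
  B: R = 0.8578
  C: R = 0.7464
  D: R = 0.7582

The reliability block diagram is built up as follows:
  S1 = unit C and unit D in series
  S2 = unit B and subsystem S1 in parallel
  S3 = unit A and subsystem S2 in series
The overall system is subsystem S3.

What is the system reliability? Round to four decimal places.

Series (C and D): 0.746400 × 0.758200 = 0.565920
Parallel (B and [0.565920]): 1 − (1 − 0.857800)(1 − 0.565920) = 0.938274
Series (A and [0.938274]): 0.898600 × 0.938274 = 0.8431

0.8431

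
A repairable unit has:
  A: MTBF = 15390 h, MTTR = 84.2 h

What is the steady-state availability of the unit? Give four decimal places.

0.9946

A(A) = MTBF/(MTBF+MTTR) = 15390/(15390+84.2) = 0.9946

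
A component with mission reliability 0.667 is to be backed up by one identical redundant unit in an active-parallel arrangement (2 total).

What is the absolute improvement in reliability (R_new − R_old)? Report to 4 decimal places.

R_before = 0.667
R_after = 1 − (1 − 0.667)^2 = 0.8891
ΔR = 0.8891 − 0.667 = 0.2221

0.2221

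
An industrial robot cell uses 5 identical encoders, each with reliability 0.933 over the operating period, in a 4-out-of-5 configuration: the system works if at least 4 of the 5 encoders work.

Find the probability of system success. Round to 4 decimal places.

R = Σ_{i=4}^{5} C(5,i) p^i (1−p)^{5−i} with p = 0.933
C(5,4)·0.933^4·0.067^1 = 0.253847
C(5,5)·0.933^5·0.067^0 = 0.706982
Sum = 0.9608

0.9608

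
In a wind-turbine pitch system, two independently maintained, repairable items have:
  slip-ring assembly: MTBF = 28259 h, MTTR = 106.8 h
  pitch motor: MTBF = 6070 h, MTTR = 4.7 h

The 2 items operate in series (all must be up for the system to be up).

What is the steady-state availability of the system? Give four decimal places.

A(slip-ring assembly) = MTBF/(MTBF+MTTR) = 28259/(28259+106.8) = 0.996235
A(pitch motor) = MTBF/(MTBF+MTTR) = 6070/(6070+4.7) = 0.999226
Series availability: 0.996235 × 0.999226 = 0.9955

0.9955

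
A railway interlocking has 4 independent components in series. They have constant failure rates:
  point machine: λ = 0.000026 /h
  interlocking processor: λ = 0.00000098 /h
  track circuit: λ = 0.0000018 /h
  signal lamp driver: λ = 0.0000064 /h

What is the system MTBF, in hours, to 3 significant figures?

Series of exponential components: λ_sys = Σ λ_i
λ_sys = 0.000026 + 0.00000098 + 0.0000018 + 0.0000064 = 3.5180e-05 /h
MTBF = 1 / λ_sys = 28400 h

28400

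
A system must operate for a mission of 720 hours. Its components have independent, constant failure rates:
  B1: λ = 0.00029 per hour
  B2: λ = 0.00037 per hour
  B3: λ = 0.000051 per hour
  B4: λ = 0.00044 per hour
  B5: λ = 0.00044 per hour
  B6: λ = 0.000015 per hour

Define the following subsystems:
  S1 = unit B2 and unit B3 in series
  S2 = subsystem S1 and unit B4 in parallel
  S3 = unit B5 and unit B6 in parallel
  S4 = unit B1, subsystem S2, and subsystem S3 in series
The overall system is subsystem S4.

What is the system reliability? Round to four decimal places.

R(B1) = exp(−0.00029 × 720) = 0.811558
R(B2) = exp(−0.00037 × 720) = 0.766133
R(B3) = exp(−0.000051 × 720) = 0.963946
R(B4) = exp(−0.00044 × 720) = 0.728476
R(B5) = exp(−0.00044 × 720) = 0.728476
R(B6) = exp(−0.000015 × 720) = 0.989258
Series (B2 and B3): 0.766133 × 0.963946 = 0.738511
Parallel ([0.738511] and B4): 1 − (1 − 0.738511)(1 − 0.728476) = 0.928999
Parallel (B5 and B6): 1 − (1 − 0.728476)(1 − 0.989258) = 0.997083
Series (B1, [0.928999], and [0.997083]): 0.811558 × 0.928999 × 0.997083 = 0.7517

0.7517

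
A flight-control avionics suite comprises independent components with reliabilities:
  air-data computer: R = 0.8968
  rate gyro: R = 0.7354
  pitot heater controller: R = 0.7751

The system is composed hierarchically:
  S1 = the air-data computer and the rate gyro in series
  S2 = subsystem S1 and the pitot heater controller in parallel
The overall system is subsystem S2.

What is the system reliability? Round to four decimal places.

Series (air-data computer and rate gyro): 0.896800 × 0.735400 = 0.659507
Parallel ([0.659507] and pitot heater controller): 1 − (1 − 0.659507)(1 − 0.775100) = 0.9234

0.9234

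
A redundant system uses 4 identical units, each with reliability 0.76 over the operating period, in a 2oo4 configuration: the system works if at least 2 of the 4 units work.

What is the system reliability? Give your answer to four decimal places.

R = Σ_{i=2}^{4} C(4,i) p^i (1−p)^{4−i} with p = 0.76
C(4,2)·0.76^2·0.24^2 = 0.199619
C(4,3)·0.76^3·0.24^1 = 0.421417
C(4,4)·0.76^4·0.24^0 = 0.333622
Sum = 0.9547

0.9547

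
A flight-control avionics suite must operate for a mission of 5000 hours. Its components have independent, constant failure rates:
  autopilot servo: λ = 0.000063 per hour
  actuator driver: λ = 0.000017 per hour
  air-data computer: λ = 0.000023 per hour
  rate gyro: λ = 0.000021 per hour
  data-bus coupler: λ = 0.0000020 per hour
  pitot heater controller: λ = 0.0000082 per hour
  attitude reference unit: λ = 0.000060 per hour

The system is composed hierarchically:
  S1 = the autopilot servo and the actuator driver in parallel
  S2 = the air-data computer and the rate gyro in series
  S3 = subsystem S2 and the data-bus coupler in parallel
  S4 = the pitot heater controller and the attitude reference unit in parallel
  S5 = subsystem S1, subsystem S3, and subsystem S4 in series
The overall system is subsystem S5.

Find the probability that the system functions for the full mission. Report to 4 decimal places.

0.9659

R(autopilot servo) = exp(−0.000063 × 5000) = 0.729789
R(actuator driver) = exp(−0.000017 × 5000) = 0.918512
R(air-data computer) = exp(−0.000023 × 5000) = 0.891366
R(rate gyro) = exp(−0.000021 × 5000) = 0.900325
R(data-bus coupler) = exp(−0.0000020 × 5000) = 0.990050
R(pitot heater controller) = exp(−0.0000082 × 5000) = 0.959829
R(attitude reference unit) = exp(−0.000060 × 5000) = 0.740818
Parallel (autopilot servo and actuator driver): 1 − (1 − 0.729789)(1 − 0.918512) = 0.977981
Series (air-data computer and rate gyro): 0.891366 × 0.900325 = 0.802519
Parallel ([0.802519] and data-bus coupler): 1 − (1 − 0.802519)(1 − 0.990050) = 0.998035
Parallel (pitot heater controller and attitude reference unit): 1 − (1 − 0.959829)(1 − 0.740818) = 0.989588
Series ([0.977981], [0.998035], and [0.989588]): 0.977981 × 0.998035 × 0.989588 = 0.9659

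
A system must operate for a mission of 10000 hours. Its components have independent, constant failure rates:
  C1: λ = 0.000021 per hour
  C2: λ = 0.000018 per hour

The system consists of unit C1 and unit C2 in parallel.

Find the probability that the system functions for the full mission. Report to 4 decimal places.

R(C1) = exp(−0.000021 × 10000) = 0.810584
R(C2) = exp(−0.000018 × 10000) = 0.835270
Parallel (C1 and C2): 1 − (1 − 0.810584)(1 − 0.835270) = 0.9688

0.9688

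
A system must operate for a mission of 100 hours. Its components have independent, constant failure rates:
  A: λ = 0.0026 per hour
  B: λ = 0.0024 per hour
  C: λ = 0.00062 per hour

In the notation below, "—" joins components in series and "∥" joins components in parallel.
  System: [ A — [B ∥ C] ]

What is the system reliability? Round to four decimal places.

R(A) = exp(−0.0026 × 100) = 0.771052
R(B) = exp(−0.0024 × 100) = 0.786628
R(C) = exp(−0.00062 × 100) = 0.939883
Parallel (B and C): 1 − (1 − 0.786628)(1 − 0.939883) = 0.987173
Series (A and [0.987173]): 0.771052 × 0.987173 = 0.7612

0.7612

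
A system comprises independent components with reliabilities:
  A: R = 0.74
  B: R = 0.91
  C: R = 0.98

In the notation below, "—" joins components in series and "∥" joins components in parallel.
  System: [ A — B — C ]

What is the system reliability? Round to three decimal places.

Series (A, B, and C): 0.74000 × 0.91000 × 0.98000 = 0.660

0.660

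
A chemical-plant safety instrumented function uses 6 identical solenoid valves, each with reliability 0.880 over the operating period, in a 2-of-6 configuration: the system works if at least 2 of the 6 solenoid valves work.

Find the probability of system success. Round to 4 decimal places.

R = Σ_{i=2}^{6} C(6,i) p^i (1−p)^{6−i} with p = 0.880
C(6,2)·0.880^2·0.120^4 = 0.002409
C(6,3)·0.880^3·0.120^3 = 0.023552
C(6,4)·0.880^4·0.120^2 = 0.129534
C(6,5)·0.880^5·0.120^1 = 0.379967
C(6,6)·0.880^6·0.120^0 = 0.464404
Sum = 0.9999

0.9999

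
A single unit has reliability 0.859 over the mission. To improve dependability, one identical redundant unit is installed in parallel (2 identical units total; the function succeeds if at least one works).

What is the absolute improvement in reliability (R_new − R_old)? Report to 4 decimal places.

0.1211

R_before = 0.859
R_after = 1 − (1 − 0.859)^2 = 0.9801
ΔR = 0.9801 − 0.859 = 0.1211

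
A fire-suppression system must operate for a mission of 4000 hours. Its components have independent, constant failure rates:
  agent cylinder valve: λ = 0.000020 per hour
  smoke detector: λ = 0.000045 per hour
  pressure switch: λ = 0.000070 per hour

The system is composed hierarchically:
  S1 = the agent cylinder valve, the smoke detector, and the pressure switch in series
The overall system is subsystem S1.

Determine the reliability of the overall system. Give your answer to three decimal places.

R(agent cylinder valve) = exp(−0.000020 × 4000) = 0.92312
R(smoke detector) = exp(−0.000045 × 4000) = 0.83527
R(pressure switch) = exp(−0.000070 × 4000) = 0.75578
Series (agent cylinder valve, smoke detector, and pressure switch): 0.92312 × 0.83527 × 0.75578 = 0.583

0.583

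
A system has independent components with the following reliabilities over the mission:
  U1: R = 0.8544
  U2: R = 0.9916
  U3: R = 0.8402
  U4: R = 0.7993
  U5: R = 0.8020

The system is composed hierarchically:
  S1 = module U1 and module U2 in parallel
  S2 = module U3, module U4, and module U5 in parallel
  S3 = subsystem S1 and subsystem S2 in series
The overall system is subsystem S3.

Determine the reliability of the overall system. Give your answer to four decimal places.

Parallel (U1 and U2): 1 − (1 − 0.854400)(1 − 0.991600) = 0.998777
Parallel (U3, U4, and U5): 1 − (1 − 0.840200)(1 − 0.799300)(1 − 0.802000) = 0.993650
Series ([0.998777] and [0.993650]): 0.998777 × 0.993650 = 0.9924

0.9924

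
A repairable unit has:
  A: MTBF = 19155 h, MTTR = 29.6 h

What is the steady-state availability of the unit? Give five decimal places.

0.99846

A(A) = MTBF/(MTBF+MTTR) = 19155/(19155+29.6) = 0.99846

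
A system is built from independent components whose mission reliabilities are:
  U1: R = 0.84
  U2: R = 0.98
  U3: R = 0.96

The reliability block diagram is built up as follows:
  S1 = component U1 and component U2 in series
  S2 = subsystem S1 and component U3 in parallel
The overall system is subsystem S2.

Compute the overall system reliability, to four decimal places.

0.9929

Series (U1 and U2): 0.840000 × 0.980000 = 0.823200
Parallel ([0.823200] and U3): 1 − (1 − 0.823200)(1 − 0.960000) = 0.9929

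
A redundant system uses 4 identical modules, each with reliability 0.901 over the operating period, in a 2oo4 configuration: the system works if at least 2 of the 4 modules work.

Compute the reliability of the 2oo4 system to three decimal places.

0.996

R = Σ_{i=2}^{4} C(4,i) p^i (1−p)^{4−i} with p = 0.901
C(4,2)·0.901^2·0.099^2 = 0.04774
C(4,3)·0.901^3·0.099^1 = 0.28965
C(4,4)·0.901^4·0.099^0 = 0.65902
Sum = 0.996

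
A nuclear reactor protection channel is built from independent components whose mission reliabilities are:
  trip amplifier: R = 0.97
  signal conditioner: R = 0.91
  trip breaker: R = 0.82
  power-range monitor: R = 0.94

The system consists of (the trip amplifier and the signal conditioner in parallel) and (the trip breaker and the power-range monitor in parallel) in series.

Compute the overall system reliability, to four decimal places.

0.9865

Parallel (trip amplifier and signal conditioner): 1 − (1 − 0.970000)(1 − 0.910000) = 0.997300
Parallel (trip breaker and power-range monitor): 1 − (1 − 0.820000)(1 − 0.940000) = 0.989200
Series ([0.997300] and [0.989200]): 0.997300 × 0.989200 = 0.9865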